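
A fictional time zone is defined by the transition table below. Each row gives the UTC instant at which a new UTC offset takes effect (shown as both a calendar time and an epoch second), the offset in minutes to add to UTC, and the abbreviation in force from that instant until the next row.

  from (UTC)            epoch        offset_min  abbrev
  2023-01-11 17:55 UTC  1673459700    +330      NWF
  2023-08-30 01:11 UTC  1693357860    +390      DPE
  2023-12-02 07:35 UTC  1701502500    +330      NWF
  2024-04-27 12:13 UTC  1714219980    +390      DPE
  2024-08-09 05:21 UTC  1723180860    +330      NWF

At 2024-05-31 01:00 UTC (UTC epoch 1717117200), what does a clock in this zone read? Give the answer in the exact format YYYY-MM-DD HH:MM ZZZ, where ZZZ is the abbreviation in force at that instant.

Query: 2024-05-31 01:00 UTC
Rule 4/5 (DPE, +06:30): 2024-04-27 12:13 UTC ≤ query < 2024-08-09 05:21 UTC
1·60 + 0 + 390 = 450 min
450 = 0·1440 + 450; 450 = 7·60 + 30 → 07:30, same day
→ 2024-05-31 07:30 DPE

2024-05-31 07:30 DPE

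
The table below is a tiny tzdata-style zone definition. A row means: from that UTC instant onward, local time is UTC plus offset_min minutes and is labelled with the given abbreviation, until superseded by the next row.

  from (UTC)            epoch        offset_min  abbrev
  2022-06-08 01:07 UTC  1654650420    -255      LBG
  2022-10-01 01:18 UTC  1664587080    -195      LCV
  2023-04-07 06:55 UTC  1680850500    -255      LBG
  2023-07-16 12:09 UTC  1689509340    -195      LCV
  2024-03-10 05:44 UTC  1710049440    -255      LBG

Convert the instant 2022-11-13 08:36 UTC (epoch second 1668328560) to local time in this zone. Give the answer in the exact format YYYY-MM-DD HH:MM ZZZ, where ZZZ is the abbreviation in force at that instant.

2022-11-13 05:21 LCV

Query: 2022-11-13 08:36 UTC
Rule 2/5 (LCV, -03:15): 2022-10-01 01:18 UTC ≤ query < 2023-04-07 06:55 UTC
8·60 + 36 - 195 = 321 min
321 = 0·1440 + 321; 321 = 5·60 + 21 → 05:21, same day
→ 2022-11-13 05:21 LCV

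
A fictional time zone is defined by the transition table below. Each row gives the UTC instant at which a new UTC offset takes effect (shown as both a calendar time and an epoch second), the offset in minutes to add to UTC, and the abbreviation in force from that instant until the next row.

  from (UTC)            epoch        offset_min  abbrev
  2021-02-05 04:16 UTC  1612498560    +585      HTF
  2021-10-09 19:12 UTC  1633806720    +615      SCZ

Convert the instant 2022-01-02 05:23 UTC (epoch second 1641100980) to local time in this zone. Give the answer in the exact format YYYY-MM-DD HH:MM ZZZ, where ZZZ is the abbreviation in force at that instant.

Query: 2022-01-02 05:23 UTC
Rule 2/2 (SCZ, +10:15): 2021-10-09 19:12 UTC ≤ query < +∞
5·60 + 23 + 615 = 938 min
938 = 0·1440 + 938; 938 = 15·60 + 38 → 15:38, same day
→ 2022-01-02 15:38 SCZ

2022-01-02 15:38 SCZ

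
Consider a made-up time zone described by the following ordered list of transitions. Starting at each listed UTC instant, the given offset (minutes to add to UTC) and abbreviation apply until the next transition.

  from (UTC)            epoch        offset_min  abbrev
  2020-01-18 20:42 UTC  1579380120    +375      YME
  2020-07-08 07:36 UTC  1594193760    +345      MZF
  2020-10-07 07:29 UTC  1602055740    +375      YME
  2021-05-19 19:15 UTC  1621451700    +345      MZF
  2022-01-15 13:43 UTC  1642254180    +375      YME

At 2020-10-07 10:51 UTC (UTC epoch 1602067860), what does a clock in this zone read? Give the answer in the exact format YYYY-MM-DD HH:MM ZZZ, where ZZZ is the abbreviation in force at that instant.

2020-10-07 17:06 YME

Query: 2020-10-07 10:51 UTC
Rule 3/5 (YME, +06:15): 2020-10-07 07:29 UTC ≤ query < 2021-05-19 19:15 UTC
10·60 + 51 + 375 = 1026 min
1026 = 0·1440 + 1026; 1026 = 17·60 + 6 → 17:06, same day
→ 2020-10-07 17:06 YME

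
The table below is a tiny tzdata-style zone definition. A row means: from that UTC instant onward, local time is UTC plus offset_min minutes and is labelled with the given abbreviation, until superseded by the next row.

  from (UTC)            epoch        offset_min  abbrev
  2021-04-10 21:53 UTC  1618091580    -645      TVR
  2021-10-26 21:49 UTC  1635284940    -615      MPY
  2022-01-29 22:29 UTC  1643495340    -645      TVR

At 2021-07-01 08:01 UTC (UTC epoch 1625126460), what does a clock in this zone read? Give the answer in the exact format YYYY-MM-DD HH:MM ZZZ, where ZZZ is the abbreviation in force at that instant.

2021-06-30 21:16 TVR

Query: 2021-07-01 08:01 UTC
Rule 1/3 (TVR, -10:45): 2021-04-10 21:53 UTC ≤ query < 2021-10-26 21:49 UTC
8·60 + 1 - 645 = -164 min
-164 = -1·1440 + 1276; 1276 = 21·60 + 16 → 21:16, 2021-07-01 - 1 day = 2021-06-30
→ 2021-06-30 21:16 TVR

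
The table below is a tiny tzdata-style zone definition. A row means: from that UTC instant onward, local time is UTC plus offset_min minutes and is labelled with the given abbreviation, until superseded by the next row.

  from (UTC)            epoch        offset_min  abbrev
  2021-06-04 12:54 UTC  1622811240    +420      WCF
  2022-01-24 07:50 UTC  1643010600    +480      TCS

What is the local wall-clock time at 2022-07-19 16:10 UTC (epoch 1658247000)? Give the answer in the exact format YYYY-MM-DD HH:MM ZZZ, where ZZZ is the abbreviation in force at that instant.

2022-07-20 00:10 TCS

Query: 2022-07-19 16:10 UTC
Rule 2/2 (TCS, +08:00): 2022-01-24 07:50 UTC ≤ query < +∞
16·60 + 10 + 480 = 1450 min
1450 = 1·1440 + 10; 10 = 0·60 + 10 → 00:10, 2022-07-19 + 1 day = 2022-07-20
→ 2022-07-20 00:10 TCS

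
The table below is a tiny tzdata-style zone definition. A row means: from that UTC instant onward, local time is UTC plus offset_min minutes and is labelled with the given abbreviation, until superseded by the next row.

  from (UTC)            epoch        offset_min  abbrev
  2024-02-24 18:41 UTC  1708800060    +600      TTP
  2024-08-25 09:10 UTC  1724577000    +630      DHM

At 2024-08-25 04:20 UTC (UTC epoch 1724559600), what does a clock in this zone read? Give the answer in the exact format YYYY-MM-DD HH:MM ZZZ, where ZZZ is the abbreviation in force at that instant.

2024-08-25 14:20 TTP

Query: 2024-08-25 04:20 UTC
Rule 1/2 (TTP, +10:00): 2024-02-24 18:41 UTC ≤ query < 2024-08-25 09:10 UTC
4·60 + 20 + 600 = 860 min
860 = 0·1440 + 860; 860 = 14·60 + 20 → 14:20, same day
→ 2024-08-25 14:20 TTP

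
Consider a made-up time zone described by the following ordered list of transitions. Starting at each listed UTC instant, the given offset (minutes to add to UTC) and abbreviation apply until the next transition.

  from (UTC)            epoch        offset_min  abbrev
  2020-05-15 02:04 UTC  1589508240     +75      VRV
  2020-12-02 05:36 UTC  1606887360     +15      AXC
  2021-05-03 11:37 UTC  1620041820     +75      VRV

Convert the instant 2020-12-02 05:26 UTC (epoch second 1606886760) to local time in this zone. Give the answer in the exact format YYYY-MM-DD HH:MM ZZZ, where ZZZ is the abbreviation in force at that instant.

Query: 2020-12-02 05:26 UTC
Rule 1/3 (VRV, +01:15): 2020-05-15 02:04 UTC ≤ query < 2020-12-02 05:36 UTC
5·60 + 26 + 75 = 401 min
401 = 0·1440 + 401; 401 = 6·60 + 41 → 06:41, same day
→ 2020-12-02 06:41 VRV

2020-12-02 06:41 VRV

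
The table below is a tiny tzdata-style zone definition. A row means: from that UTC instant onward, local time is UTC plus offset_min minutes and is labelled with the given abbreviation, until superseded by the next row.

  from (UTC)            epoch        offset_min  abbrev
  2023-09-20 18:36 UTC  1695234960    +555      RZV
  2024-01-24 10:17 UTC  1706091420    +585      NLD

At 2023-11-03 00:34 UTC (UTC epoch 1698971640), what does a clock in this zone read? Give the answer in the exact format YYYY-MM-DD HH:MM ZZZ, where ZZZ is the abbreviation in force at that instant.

Query: 2023-11-03 00:34 UTC
Rule 1/2 (RZV, +09:15): 2023-09-20 18:36 UTC ≤ query < 2024-01-24 10:17 UTC
0·60 + 34 + 555 = 589 min
589 = 0·1440 + 589; 589 = 9·60 + 49 → 09:49, same day
→ 2023-11-03 09:49 RZV

2023-11-03 09:49 RZV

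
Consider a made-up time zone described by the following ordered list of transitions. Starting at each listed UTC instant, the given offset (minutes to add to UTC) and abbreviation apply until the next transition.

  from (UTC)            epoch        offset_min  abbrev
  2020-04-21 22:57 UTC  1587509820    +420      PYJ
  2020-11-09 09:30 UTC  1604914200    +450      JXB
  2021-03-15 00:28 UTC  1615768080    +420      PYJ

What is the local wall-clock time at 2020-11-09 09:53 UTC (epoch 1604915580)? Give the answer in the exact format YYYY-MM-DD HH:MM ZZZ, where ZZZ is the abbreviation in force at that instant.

Query: 2020-11-09 09:53 UTC
Rule 2/3 (JXB, +07:30): 2020-11-09 09:30 UTC ≤ query < 2021-03-15 00:28 UTC
9·60 + 53 + 450 = 1043 min
1043 = 0·1440 + 1043; 1043 = 17·60 + 23 → 17:23, same day
→ 2020-11-09 17:23 JXB

2020-11-09 17:23 JXB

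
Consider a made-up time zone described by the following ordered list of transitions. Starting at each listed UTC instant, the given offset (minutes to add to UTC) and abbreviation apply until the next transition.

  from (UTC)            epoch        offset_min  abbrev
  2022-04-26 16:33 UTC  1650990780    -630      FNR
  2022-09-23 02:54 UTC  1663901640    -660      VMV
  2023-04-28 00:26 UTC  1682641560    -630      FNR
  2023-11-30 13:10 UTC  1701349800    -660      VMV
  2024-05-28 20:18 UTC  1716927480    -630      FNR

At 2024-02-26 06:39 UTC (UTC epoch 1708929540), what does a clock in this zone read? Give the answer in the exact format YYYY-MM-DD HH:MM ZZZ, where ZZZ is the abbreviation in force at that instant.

2024-02-25 19:39 VMV

Query: 2024-02-26 06:39 UTC
Rule 4/5 (VMV, -11:00): 2023-11-30 13:10 UTC ≤ query < 2024-05-28 20:18 UTC
6·60 + 39 - 660 = -261 min
-261 = -1·1440 + 1179; 1179 = 19·60 + 39 → 19:39, 2024-02-26 - 1 day = 2024-02-25
→ 2024-02-25 19:39 VMV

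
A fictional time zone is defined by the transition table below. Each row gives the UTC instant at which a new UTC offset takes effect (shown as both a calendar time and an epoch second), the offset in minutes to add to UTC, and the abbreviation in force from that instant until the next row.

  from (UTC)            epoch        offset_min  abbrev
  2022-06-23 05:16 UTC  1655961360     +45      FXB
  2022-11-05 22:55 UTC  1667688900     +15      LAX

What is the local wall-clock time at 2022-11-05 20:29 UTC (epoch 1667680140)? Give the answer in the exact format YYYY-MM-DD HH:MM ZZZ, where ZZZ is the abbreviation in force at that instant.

2022-11-05 21:14 FXB

Query: 2022-11-05 20:29 UTC
Rule 1/2 (FXB, +00:45): 2022-06-23 05:16 UTC ≤ query < 2022-11-05 22:55 UTC
20·60 + 29 + 45 = 1274 min
1274 = 0·1440 + 1274; 1274 = 21·60 + 14 → 21:14, same day
→ 2022-11-05 21:14 FXB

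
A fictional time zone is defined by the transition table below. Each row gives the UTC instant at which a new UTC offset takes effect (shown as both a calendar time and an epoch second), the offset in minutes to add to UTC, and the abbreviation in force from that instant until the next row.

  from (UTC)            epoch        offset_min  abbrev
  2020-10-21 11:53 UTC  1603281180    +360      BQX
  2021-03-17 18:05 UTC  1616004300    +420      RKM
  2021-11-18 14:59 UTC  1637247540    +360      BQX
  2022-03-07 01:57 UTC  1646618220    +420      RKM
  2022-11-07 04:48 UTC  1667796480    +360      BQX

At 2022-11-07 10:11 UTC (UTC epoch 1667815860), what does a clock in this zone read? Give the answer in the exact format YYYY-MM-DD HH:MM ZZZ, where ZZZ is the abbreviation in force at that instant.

2022-11-07 16:11 BQX

Query: 2022-11-07 10:11 UTC
Rule 5/5 (BQX, +06:00): 2022-11-07 04:48 UTC ≤ query < +∞
10·60 + 11 + 360 = 971 min
971 = 0·1440 + 971; 971 = 16·60 + 11 → 16:11, same day
→ 2022-11-07 16:11 BQX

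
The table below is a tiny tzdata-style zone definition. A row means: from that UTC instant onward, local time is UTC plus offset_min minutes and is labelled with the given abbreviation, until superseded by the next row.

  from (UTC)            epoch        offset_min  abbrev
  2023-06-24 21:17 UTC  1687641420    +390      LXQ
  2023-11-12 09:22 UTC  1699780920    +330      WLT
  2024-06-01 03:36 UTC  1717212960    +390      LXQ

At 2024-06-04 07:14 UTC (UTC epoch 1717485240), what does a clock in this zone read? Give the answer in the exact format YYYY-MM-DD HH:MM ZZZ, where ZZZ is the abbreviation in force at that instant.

Query: 2024-06-04 07:14 UTC
Rule 3/3 (LXQ, +06:30): 2024-06-01 03:36 UTC ≤ query < +∞
7·60 + 14 + 390 = 824 min
824 = 0·1440 + 824; 824 = 13·60 + 44 → 13:44, same day
→ 2024-06-04 13:44 LXQ

2024-06-04 13:44 LXQ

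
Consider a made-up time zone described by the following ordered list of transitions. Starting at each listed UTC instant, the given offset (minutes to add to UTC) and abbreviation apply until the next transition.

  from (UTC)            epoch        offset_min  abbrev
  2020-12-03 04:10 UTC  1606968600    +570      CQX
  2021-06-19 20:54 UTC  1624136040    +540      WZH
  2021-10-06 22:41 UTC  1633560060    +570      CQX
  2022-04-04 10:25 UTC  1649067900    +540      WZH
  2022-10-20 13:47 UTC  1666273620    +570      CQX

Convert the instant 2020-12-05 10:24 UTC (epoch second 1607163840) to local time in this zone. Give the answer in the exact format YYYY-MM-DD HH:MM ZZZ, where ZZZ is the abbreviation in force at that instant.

Query: 2020-12-05 10:24 UTC
Rule 1/5 (CQX, +09:30): 2020-12-03 04:10 UTC ≤ query < 2021-06-19 20:54 UTC
10·60 + 24 + 570 = 1194 min
1194 = 0·1440 + 1194; 1194 = 19·60 + 54 → 19:54, same day
→ 2020-12-05 19:54 CQX

2020-12-05 19:54 CQX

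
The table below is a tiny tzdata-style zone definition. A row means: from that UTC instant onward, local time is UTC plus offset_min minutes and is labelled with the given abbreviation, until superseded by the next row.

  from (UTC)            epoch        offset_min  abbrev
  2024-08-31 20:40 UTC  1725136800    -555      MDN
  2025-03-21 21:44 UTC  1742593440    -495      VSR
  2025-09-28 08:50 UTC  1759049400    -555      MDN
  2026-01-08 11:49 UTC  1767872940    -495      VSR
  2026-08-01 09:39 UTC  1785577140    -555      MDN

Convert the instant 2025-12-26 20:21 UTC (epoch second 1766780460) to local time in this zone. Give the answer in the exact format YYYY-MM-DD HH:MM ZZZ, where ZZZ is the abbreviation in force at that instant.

Query: 2025-12-26 20:21 UTC
Rule 3/5 (MDN, -09:15): 2025-09-28 08:50 UTC ≤ query < 2026-01-08 11:49 UTC
20·60 + 21 - 555 = 666 min
666 = 0·1440 + 666; 666 = 11·60 + 6 → 11:06, same day
→ 2025-12-26 11:06 MDN

2025-12-26 11:06 MDN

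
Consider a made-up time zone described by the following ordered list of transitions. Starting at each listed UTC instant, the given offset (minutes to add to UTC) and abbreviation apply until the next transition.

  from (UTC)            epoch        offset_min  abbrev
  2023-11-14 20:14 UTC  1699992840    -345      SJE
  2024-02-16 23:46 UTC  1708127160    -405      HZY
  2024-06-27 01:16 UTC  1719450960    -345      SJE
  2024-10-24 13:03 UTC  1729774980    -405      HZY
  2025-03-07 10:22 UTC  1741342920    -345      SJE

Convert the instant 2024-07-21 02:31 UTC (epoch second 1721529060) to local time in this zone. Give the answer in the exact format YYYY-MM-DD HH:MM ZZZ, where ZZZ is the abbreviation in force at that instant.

Query: 2024-07-21 02:31 UTC
Rule 3/5 (SJE, -05:45): 2024-06-27 01:16 UTC ≤ query < 2024-10-24 13:03 UTC
2·60 + 31 - 345 = -194 min
-194 = -1·1440 + 1246; 1246 = 20·60 + 46 → 20:46, 2024-07-21 - 1 day = 2024-07-20
→ 2024-07-20 20:46 SJE

2024-07-20 20:46 SJE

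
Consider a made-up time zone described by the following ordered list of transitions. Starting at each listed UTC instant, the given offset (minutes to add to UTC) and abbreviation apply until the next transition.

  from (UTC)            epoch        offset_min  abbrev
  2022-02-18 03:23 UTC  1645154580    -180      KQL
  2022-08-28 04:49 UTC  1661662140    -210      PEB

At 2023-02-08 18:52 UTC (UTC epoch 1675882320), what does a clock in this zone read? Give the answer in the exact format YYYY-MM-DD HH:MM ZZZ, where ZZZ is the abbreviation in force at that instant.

2023-02-08 15:22 PEB

Query: 2023-02-08 18:52 UTC
Rule 2/2 (PEB, -03:30): 2022-08-28 04:49 UTC ≤ query < +∞
18·60 + 52 - 210 = 922 min
922 = 0·1440 + 922; 922 = 15·60 + 22 → 15:22, same day
→ 2023-02-08 15:22 PEB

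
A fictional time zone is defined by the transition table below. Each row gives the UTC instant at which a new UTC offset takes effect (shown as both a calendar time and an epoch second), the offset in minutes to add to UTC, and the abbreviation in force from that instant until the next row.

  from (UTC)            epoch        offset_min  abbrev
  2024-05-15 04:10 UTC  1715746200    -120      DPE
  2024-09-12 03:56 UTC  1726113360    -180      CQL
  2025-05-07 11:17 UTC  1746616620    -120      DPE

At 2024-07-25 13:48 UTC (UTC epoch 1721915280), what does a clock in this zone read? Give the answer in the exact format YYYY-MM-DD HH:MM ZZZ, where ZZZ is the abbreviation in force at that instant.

Query: 2024-07-25 13:48 UTC
Rule 1/3 (DPE, -02:00): 2024-05-15 04:10 UTC ≤ query < 2024-09-12 03:56 UTC
13·60 + 48 - 120 = 708 min
708 = 0·1440 + 708; 708 = 11·60 + 48 → 11:48, same day
→ 2024-07-25 11:48 DPE

2024-07-25 11:48 DPE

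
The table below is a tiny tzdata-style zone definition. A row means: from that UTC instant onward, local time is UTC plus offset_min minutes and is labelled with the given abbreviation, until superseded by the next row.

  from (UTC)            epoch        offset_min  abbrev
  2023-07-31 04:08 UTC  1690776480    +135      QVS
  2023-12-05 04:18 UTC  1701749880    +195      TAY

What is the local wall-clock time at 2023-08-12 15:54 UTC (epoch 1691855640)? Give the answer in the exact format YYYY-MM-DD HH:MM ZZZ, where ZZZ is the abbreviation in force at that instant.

Query: 2023-08-12 15:54 UTC
Rule 1/2 (QVS, +02:15): 2023-07-31 04:08 UTC ≤ query < 2023-12-05 04:18 UTC
15·60 + 54 + 135 = 1089 min
1089 = 0·1440 + 1089; 1089 = 18·60 + 9 → 18:09, same day
→ 2023-08-12 18:09 QVS

2023-08-12 18:09 QVS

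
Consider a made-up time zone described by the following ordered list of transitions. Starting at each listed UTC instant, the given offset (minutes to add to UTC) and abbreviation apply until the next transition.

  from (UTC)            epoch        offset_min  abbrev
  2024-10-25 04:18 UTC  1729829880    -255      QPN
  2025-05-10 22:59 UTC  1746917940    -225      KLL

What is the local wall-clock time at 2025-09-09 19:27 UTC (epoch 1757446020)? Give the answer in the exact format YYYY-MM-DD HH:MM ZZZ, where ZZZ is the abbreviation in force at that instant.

2025-09-09 15:42 KLL

Query: 2025-09-09 19:27 UTC
Rule 2/2 (KLL, -03:45): 2025-05-10 22:59 UTC ≤ query < +∞
19·60 + 27 - 225 = 942 min
942 = 0·1440 + 942; 942 = 15·60 + 42 → 15:42, same day
→ 2025-09-09 15:42 KLL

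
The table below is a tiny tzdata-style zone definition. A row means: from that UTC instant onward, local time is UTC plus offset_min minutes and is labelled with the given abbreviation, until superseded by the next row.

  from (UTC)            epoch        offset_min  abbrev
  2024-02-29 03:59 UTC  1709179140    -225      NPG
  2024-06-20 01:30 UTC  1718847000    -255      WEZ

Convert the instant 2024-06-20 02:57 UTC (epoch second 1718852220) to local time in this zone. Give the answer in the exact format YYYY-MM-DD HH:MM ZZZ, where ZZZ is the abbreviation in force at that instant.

Query: 2024-06-20 02:57 UTC
Rule 2/2 (WEZ, -04:15): 2024-06-20 01:30 UTC ≤ query < +∞
2·60 + 57 - 255 = -78 min
-78 = -1·1440 + 1362; 1362 = 22·60 + 42 → 22:42, 2024-06-20 - 1 day = 2024-06-19
→ 2024-06-19 22:42 WEZ

2024-06-19 22:42 WEZ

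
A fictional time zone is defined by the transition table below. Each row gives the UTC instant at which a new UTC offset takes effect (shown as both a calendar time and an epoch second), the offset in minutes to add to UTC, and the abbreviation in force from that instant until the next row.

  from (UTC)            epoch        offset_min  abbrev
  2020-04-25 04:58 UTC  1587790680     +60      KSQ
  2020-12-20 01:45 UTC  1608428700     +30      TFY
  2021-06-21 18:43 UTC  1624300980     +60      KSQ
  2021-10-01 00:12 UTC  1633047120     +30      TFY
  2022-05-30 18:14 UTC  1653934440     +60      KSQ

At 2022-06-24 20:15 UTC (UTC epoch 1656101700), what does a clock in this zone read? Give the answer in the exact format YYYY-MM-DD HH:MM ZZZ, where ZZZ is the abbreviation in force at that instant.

2022-06-24 21:15 KSQ

Query: 2022-06-24 20:15 UTC
Rule 5/5 (KSQ, +01:00): 2022-05-30 18:14 UTC ≤ query < +∞
20·60 + 15 + 60 = 1275 min
1275 = 0·1440 + 1275; 1275 = 21·60 + 15 → 21:15, same day
→ 2022-06-24 21:15 KSQ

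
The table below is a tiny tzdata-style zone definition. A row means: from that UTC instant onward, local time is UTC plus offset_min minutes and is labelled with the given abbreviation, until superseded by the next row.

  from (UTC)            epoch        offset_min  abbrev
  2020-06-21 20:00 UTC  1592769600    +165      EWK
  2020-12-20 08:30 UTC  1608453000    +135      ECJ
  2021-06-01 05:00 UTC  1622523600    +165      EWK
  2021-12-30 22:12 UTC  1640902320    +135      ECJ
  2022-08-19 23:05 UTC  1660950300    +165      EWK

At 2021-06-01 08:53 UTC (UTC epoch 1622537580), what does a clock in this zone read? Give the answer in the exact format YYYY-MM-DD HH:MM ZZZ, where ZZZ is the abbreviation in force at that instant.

Query: 2021-06-01 08:53 UTC
Rule 3/5 (EWK, +02:45): 2021-06-01 05:00 UTC ≤ query < 2021-12-30 22:12 UTC
8·60 + 53 + 165 = 698 min
698 = 0·1440 + 698; 698 = 11·60 + 38 → 11:38, same day
→ 2021-06-01 11:38 EWK

2021-06-01 11:38 EWK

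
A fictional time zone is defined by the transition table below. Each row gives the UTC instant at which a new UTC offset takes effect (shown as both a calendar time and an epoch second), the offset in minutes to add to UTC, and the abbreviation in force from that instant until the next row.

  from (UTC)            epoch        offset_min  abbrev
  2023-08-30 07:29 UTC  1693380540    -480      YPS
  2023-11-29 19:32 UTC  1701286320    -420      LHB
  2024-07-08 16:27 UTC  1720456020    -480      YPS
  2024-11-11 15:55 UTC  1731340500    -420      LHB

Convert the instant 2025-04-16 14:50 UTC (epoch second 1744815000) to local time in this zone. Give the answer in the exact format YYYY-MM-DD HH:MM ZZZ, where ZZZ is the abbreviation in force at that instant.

2025-04-16 07:50 LHB

Query: 2025-04-16 14:50 UTC
Rule 4/4 (LHB, -07:00): 2024-11-11 15:55 UTC ≤ query < +∞
14·60 + 50 - 420 = 470 min
470 = 0·1440 + 470; 470 = 7·60 + 50 → 07:50, same day
→ 2025-04-16 07:50 LHB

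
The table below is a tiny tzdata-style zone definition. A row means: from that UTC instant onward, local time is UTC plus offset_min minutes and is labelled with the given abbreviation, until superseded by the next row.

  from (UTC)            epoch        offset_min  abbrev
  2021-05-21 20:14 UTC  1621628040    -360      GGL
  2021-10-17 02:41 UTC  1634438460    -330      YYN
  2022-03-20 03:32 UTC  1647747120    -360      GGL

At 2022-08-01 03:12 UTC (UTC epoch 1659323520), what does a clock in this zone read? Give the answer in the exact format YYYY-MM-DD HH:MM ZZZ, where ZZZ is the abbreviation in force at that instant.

2022-07-31 21:12 GGL

Query: 2022-08-01 03:12 UTC
Rule 3/3 (GGL, -06:00): 2022-03-20 03:32 UTC ≤ query < +∞
3·60 + 12 - 360 = -168 min
-168 = -1·1440 + 1272; 1272 = 21·60 + 12 → 21:12, 2022-08-01 - 1 day = 2022-07-31
→ 2022-07-31 21:12 GGL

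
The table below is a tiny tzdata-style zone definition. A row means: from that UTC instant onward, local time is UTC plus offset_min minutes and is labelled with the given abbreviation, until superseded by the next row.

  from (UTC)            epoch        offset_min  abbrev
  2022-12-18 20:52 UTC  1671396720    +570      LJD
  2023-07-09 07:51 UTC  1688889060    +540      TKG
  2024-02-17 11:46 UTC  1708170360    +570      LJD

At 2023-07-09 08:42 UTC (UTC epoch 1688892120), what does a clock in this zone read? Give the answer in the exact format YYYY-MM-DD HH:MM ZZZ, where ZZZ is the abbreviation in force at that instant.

Query: 2023-07-09 08:42 UTC
Rule 2/3 (TKG, +09:00): 2023-07-09 07:51 UTC ≤ query < 2024-02-17 11:46 UTC
8·60 + 42 + 540 = 1062 min
1062 = 0·1440 + 1062; 1062 = 17·60 + 42 → 17:42, same day
→ 2023-07-09 17:42 TKG

2023-07-09 17:42 TKG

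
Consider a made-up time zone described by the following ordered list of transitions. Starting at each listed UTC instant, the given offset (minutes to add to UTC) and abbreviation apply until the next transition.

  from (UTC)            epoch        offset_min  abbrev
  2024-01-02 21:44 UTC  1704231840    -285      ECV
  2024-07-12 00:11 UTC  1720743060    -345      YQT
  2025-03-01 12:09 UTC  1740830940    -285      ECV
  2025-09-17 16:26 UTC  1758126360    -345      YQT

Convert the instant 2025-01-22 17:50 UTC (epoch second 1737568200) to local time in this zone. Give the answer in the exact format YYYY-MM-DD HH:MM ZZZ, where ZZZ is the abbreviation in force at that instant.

2025-01-22 12:05 YQT

Query: 2025-01-22 17:50 UTC
Rule 2/4 (YQT, -05:45): 2024-07-12 00:11 UTC ≤ query < 2025-03-01 12:09 UTC
17·60 + 50 - 345 = 725 min
725 = 0·1440 + 725; 725 = 12·60 + 5 → 12:05, same day
→ 2025-01-22 12:05 YQT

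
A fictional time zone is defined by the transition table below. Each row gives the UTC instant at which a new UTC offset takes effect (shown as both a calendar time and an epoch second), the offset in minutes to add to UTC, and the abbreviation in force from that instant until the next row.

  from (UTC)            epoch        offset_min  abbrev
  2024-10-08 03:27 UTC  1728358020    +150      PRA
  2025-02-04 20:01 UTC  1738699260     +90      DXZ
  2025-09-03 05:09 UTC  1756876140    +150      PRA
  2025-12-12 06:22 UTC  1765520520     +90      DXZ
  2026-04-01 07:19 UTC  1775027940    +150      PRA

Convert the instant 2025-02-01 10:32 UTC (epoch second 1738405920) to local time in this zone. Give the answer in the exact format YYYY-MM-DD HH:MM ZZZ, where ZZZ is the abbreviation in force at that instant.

Query: 2025-02-01 10:32 UTC
Rule 1/5 (PRA, +02:30): 2024-10-08 03:27 UTC ≤ query < 2025-02-04 20:01 UTC
10·60 + 32 + 150 = 782 min
782 = 0·1440 + 782; 782 = 13·60 + 2 → 13:02, same day
→ 2025-02-01 13:02 PRA

2025-02-01 13:02 PRA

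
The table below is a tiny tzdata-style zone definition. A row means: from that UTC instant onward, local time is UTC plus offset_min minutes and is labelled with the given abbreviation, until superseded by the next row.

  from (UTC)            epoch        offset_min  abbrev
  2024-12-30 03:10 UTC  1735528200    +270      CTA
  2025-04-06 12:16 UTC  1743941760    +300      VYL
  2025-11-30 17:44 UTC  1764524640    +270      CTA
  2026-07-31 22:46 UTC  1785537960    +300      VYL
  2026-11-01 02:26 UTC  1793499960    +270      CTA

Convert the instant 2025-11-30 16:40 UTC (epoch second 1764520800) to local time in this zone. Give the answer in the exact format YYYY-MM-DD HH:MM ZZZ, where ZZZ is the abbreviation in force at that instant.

2025-11-30 21:40 VYL

Query: 2025-11-30 16:40 UTC
Rule 2/5 (VYL, +05:00): 2025-04-06 12:16 UTC ≤ query < 2025-11-30 17:44 UTC
16·60 + 40 + 300 = 1300 min
1300 = 0·1440 + 1300; 1300 = 21·60 + 40 → 21:40, same day
→ 2025-11-30 21:40 VYL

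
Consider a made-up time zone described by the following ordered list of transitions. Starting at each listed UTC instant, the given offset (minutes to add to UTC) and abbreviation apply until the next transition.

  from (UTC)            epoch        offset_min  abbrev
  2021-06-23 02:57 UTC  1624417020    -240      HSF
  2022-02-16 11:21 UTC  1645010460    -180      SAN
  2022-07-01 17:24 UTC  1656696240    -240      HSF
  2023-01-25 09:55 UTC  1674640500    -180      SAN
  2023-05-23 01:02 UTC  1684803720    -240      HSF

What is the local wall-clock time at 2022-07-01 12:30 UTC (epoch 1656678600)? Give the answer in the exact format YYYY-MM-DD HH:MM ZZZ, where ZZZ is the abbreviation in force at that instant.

Query: 2022-07-01 12:30 UTC
Rule 2/5 (SAN, -03:00): 2022-02-16 11:21 UTC ≤ query < 2022-07-01 17:24 UTC
12·60 + 30 - 180 = 570 min
570 = 0·1440 + 570; 570 = 9·60 + 30 → 09:30, same day
→ 2022-07-01 09:30 SAN

2022-07-01 09:30 SAN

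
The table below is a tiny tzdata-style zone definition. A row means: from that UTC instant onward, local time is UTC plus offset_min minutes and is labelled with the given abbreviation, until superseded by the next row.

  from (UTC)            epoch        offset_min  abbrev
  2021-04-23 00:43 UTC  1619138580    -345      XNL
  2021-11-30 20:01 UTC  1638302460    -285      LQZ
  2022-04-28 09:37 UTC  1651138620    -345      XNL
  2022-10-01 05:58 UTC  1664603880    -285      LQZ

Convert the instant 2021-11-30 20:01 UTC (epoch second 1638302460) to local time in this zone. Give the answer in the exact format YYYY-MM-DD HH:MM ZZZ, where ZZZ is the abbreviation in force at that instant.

Query: 2021-11-30 20:01 UTC
Rule 2/4 (LQZ, -04:45): 2021-11-30 20:01 UTC ≤ query < 2022-04-28 09:37 UTC
20·60 + 1 - 285 = 916 min
916 = 0·1440 + 916; 916 = 15·60 + 16 → 15:16, same day
→ 2021-11-30 15:16 LQZ

2021-11-30 15:16 LQZ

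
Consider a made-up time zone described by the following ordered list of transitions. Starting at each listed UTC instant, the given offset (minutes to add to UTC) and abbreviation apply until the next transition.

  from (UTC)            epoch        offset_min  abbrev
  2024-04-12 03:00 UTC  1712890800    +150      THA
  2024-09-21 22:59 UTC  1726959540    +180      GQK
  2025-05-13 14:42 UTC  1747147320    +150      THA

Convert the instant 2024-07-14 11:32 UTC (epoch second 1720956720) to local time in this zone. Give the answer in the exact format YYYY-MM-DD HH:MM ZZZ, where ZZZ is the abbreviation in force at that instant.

2024-07-14 14:02 THA

Query: 2024-07-14 11:32 UTC
Rule 1/3 (THA, +02:30): 2024-04-12 03:00 UTC ≤ query < 2024-09-21 22:59 UTC
11·60 + 32 + 150 = 842 min
842 = 0·1440 + 842; 842 = 14·60 + 2 → 14:02, same day
→ 2024-07-14 14:02 THA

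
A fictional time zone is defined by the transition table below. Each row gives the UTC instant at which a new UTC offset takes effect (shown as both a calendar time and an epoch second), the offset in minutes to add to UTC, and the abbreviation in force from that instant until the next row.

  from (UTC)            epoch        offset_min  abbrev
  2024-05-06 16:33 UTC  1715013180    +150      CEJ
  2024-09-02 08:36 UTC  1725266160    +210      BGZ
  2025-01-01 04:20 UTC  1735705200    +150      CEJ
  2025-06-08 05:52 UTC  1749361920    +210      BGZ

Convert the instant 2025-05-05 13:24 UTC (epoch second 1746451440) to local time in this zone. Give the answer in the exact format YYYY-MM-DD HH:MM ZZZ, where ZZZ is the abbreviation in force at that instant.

2025-05-05 15:54 CEJ

Query: 2025-05-05 13:24 UTC
Rule 3/4 (CEJ, +02:30): 2025-01-01 04:20 UTC ≤ query < 2025-06-08 05:52 UTC
13·60 + 24 + 150 = 954 min
954 = 0·1440 + 954; 954 = 15·60 + 54 → 15:54, same day
→ 2025-05-05 15:54 CEJ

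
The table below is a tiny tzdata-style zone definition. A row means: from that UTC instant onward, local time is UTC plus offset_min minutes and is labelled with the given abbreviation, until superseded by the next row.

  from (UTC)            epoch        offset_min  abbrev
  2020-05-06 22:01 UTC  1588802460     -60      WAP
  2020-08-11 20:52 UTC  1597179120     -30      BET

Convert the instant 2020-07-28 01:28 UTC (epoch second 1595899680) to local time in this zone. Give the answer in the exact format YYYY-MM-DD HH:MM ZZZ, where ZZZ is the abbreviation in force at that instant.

2020-07-28 00:28 WAP

Query: 2020-07-28 01:28 UTC
Rule 1/2 (WAP, -01:00): 2020-05-06 22:01 UTC ≤ query < 2020-08-11 20:52 UTC
1·60 + 28 - 60 = 28 min
28 = 0·1440 + 28; 28 = 0·60 + 28 → 00:28, same day
→ 2020-07-28 00:28 WAP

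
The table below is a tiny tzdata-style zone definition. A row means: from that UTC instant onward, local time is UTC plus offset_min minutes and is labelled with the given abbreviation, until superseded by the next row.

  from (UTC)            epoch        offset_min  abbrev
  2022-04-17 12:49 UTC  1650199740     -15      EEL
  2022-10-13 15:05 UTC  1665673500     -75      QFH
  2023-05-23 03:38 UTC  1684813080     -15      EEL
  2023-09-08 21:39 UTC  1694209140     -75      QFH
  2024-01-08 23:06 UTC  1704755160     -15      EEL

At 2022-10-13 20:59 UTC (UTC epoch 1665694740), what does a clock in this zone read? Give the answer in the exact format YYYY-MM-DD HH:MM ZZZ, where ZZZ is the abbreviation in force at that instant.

2022-10-13 19:44 QFH

Query: 2022-10-13 20:59 UTC
Rule 2/5 (QFH, -01:15): 2022-10-13 15:05 UTC ≤ query < 2023-05-23 03:38 UTC
20·60 + 59 - 75 = 1184 min
1184 = 0·1440 + 1184; 1184 = 19·60 + 44 → 19:44, same day
→ 2022-10-13 19:44 QFH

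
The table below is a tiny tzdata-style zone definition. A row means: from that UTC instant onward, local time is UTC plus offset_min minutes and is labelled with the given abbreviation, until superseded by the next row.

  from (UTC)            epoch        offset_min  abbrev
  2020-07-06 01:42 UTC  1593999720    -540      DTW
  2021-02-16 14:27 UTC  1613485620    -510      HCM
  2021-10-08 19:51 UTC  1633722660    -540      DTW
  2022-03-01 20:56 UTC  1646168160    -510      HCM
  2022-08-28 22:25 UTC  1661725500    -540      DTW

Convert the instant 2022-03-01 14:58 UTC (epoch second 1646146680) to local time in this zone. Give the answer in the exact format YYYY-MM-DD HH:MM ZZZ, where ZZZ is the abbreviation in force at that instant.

Query: 2022-03-01 14:58 UTC
Rule 3/5 (DTW, -09:00): 2021-10-08 19:51 UTC ≤ query < 2022-03-01 20:56 UTC
14·60 + 58 - 540 = 358 min
358 = 0·1440 + 358; 358 = 5·60 + 58 → 05:58, same day
→ 2022-03-01 05:58 DTW

2022-03-01 05:58 DTW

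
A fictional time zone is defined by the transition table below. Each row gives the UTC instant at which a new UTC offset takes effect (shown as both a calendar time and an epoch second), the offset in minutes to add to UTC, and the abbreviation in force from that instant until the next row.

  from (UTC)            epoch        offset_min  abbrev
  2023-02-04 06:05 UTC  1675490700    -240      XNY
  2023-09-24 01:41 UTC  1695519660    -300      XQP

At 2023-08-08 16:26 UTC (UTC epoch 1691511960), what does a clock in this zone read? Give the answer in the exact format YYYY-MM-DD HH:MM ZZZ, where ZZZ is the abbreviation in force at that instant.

Query: 2023-08-08 16:26 UTC
Rule 1/2 (XNY, -04:00): 2023-02-04 06:05 UTC ≤ query < 2023-09-24 01:41 UTC
16·60 + 26 - 240 = 746 min
746 = 0·1440 + 746; 746 = 12·60 + 26 → 12:26, same day
→ 2023-08-08 12:26 XNY

2023-08-08 12:26 XNY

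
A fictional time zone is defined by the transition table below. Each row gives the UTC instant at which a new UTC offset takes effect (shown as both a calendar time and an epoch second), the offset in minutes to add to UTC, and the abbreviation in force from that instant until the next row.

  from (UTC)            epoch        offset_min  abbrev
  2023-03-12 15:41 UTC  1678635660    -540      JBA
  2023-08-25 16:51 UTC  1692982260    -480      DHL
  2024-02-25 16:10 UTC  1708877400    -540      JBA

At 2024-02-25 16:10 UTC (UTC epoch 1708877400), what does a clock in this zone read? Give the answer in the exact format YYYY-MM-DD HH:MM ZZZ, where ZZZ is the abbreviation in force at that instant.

2024-02-25 07:10 JBA

Query: 2024-02-25 16:10 UTC
Rule 3/3 (JBA, -09:00): 2024-02-25 16:10 UTC ≤ query < +∞
16·60 + 10 - 540 = 430 min
430 = 0·1440 + 430; 430 = 7·60 + 10 → 07:10, same day
→ 2024-02-25 07:10 JBA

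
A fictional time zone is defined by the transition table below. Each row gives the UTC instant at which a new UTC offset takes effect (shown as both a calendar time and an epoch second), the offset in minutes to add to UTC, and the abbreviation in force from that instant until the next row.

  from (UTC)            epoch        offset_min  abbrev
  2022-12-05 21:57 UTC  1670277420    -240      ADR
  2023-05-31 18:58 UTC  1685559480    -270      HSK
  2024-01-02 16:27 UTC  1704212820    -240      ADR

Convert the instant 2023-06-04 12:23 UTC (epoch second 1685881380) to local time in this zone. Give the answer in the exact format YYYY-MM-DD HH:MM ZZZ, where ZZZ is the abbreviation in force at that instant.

Query: 2023-06-04 12:23 UTC
Rule 2/3 (HSK, -04:30): 2023-05-31 18:58 UTC ≤ query < 2024-01-02 16:27 UTC
12·60 + 23 - 270 = 473 min
473 = 0·1440 + 473; 473 = 7·60 + 53 → 07:53, same day
→ 2023-06-04 07:53 HSK

2023-06-04 07:53 HSK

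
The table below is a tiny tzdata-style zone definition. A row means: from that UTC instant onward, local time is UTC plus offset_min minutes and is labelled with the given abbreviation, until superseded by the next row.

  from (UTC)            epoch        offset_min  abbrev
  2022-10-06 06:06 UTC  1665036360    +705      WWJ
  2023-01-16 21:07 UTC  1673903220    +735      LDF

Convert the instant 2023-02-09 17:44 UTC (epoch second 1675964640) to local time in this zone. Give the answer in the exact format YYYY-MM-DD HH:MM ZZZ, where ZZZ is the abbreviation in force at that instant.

Query: 2023-02-09 17:44 UTC
Rule 2/2 (LDF, +12:15): 2023-01-16 21:07 UTC ≤ query < +∞
17·60 + 44 + 735 = 1799 min
1799 = 1·1440 + 359; 359 = 5·60 + 59 → 05:59, 2023-02-09 + 1 day = 2023-02-10
→ 2023-02-10 05:59 LDF

2023-02-10 05:59 LDF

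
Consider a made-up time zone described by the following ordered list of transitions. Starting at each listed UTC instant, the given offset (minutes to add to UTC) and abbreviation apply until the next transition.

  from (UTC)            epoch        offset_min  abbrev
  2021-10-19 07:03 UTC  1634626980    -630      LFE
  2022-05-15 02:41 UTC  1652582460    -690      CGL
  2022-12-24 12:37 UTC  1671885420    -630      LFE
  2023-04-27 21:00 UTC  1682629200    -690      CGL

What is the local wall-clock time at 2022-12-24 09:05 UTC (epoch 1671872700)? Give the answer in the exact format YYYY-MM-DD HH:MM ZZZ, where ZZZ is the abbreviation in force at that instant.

Query: 2022-12-24 09:05 UTC
Rule 2/4 (CGL, -11:30): 2022-05-15 02:41 UTC ≤ query < 2022-12-24 12:37 UTC
9·60 + 5 - 690 = -145 min
-145 = -1·1440 + 1295; 1295 = 21·60 + 35 → 21:35, 2022-12-24 - 1 day = 2022-12-23
→ 2022-12-23 21:35 CGL

2022-12-23 21:35 CGL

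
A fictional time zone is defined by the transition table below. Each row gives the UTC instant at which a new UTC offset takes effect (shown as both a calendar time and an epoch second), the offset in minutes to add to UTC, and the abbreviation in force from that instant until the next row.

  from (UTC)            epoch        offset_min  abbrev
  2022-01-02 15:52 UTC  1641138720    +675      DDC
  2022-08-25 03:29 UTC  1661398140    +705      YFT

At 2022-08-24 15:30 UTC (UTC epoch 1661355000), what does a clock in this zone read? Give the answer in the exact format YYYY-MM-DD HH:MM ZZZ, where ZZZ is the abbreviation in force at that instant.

Query: 2022-08-24 15:30 UTC
Rule 1/2 (DDC, +11:15): 2022-01-02 15:52 UTC ≤ query < 2022-08-25 03:29 UTC
15·60 + 30 + 675 = 1605 min
1605 = 1·1440 + 165; 165 = 2·60 + 45 → 02:45, 2022-08-24 + 1 day = 2022-08-25
→ 2022-08-25 02:45 DDC

2022-08-25 02:45 DDC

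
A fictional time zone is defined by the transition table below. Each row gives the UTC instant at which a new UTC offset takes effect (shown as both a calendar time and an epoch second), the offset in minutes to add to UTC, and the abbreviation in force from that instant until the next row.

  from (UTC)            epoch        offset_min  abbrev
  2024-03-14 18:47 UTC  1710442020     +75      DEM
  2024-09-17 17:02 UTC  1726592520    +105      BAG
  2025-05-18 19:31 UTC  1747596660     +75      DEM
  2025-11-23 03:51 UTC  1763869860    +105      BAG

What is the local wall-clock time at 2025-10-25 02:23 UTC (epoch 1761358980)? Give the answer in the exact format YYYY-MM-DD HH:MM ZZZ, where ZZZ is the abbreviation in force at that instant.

Query: 2025-10-25 02:23 UTC
Rule 3/4 (DEM, +01:15): 2025-05-18 19:31 UTC ≤ query < 2025-11-23 03:51 UTC
2·60 + 23 + 75 = 218 min
218 = 0·1440 + 218; 218 = 3·60 + 38 → 03:38, same day
→ 2025-10-25 03:38 DEM

2025-10-25 03:38 DEM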